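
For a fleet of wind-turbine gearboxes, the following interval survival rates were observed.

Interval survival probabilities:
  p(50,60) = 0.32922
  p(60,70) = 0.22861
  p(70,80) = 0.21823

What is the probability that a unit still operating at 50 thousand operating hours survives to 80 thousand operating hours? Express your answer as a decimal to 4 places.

The overall survival probability is 0.32922 × 0.22861 × 0.21823.
= 0.016425.

0.0164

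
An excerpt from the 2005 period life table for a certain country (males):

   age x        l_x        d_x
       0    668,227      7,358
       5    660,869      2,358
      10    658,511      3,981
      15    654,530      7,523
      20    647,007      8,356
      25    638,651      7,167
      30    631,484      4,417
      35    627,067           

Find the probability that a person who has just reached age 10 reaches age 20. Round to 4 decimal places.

0.9825

The conditional survival probability is l_20/l_10 = 647,007/658,511 = 0.982530.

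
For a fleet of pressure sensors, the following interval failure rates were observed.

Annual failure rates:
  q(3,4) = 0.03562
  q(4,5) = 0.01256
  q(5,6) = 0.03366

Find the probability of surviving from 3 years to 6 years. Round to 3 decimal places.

The overall survival probability is (1 − 0.03562) × (1 − 0.01256) × (1 − 0.03366).
= 0.96438 × 0.98744 × 0.96634 = 0.920214.

0.920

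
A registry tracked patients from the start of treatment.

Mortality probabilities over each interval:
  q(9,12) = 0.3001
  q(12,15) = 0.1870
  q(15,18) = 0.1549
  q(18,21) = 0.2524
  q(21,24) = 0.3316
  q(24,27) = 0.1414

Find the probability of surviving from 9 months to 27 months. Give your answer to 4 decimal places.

0.2063

The overall survival probability is (1 − 0.3001) × (1 − 0.1870) × (1 − 0.1549) × (1 − 0.2524) × (1 − 0.3316) × (1 − 0.1414).
= 0.6999 × 0.8130 × 0.8451 × 0.7476 × 0.6684 × 0.8586 = 0.206315.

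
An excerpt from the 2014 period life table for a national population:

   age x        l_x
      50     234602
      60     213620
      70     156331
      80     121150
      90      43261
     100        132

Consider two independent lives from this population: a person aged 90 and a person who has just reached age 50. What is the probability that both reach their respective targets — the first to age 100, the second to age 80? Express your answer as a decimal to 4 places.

0.0016

p₁ = l_100/l_90 = 132/43261 = 0.003051; p₂ = l_80/l_50 = 121150/234602 = 0.516407.
P(both) = p₁ × p₂ = 0.003051 × 0.516407 = 0.001576.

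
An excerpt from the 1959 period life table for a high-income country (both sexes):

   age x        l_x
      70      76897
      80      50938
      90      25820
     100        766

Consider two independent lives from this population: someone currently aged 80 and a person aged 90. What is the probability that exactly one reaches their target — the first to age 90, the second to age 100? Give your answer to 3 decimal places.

p₁ = l_90/l_80 = 25820/50938 = 0.506891; p₂ = l_100/l_90 = 766/25820 = 0.029667.
P(exactly one) = p₁(1−p₂) + (1−p₁)p₂ = 0.491853 + 0.014629 = 0.506482.

0.506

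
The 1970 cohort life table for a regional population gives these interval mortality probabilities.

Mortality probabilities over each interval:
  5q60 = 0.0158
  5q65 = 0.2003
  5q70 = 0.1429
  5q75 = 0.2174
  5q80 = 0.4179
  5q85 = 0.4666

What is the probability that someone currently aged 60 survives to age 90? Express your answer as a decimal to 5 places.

0.16392

30p60 = (1 − 0.0158) × (1 − 0.2003) × (1 − 0.1429) × (1 − 0.2174) × (1 − 0.4179) × (1 − 0.4666).
= 0.9842 × 0.7997 × 0.8571 × 0.7826 × 0.5821 × 0.5334 = 0.163920.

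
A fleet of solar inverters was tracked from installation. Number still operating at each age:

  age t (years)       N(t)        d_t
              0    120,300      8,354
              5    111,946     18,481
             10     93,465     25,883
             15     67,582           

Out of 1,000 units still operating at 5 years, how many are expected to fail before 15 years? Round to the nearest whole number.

396

The relevant probability is 1 − 67,582/111,946 = 0.396298.
Expected number = 1,000 × 0.396298 = 396.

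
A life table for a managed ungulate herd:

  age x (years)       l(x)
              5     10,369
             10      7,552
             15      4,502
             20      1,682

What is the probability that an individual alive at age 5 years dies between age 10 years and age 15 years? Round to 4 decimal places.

This is the probability of reaching 10 but not 15, conditional on being alive at 5: (l(10) − l(15)) / l(5).
= (7,552 − 4,502) / 10,369 = 3,050 / 10,369 = 0.294146.

0.2941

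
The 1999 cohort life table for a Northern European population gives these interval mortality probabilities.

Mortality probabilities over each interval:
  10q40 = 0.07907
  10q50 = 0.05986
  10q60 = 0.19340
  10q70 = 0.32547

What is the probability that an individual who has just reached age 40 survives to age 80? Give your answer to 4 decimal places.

Chaining the interval survival probabilities: (1 − 0.07907) × (1 − 0.05986) × (1 − 0.19340) × (1 − 0.32547).
= 0.92093 × 0.94014 × 0.80660 × 0.67453 = 0.471063.

0.4711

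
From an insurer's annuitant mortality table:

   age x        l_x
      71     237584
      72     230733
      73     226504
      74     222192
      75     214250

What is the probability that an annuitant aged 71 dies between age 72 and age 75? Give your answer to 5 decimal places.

We want 1|3q71 = (l_72 − l_75)/l_71.
This is the probability of reaching 72 but not 75, conditional on being alive at 71: (l_72 − l_75) / l_71.
= (230733 − 214250) / 237584 = 16483 / 237584 = 0.069378.

0.06938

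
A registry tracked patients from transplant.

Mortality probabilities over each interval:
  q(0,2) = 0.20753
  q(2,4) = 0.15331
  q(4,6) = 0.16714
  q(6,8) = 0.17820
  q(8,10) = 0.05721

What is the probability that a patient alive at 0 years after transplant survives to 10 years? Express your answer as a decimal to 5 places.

The overall survival probability is (1 − 0.20753) × (1 − 0.15331) × (1 − 0.16714) × (1 − 0.17820) × (1 − 0.05721).
= 0.79247 × 0.84669 × 0.83286 × 0.82180 × 0.94279 = 0.432973.

0.43297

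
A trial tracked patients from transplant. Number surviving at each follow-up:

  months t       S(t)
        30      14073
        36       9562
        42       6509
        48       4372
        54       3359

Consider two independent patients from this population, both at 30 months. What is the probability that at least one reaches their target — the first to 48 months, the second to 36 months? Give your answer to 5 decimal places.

p₁ = S(48)/S(30) = 4372/14073 = 0.310666; p₂ = S(36)/S(30) = 9562/14073 = 0.679457.
P(at least one) = 1 − (1−p₁)(1−p₂) = 1 − 0.689334 × 0.320543 = 0.779039.

0.77904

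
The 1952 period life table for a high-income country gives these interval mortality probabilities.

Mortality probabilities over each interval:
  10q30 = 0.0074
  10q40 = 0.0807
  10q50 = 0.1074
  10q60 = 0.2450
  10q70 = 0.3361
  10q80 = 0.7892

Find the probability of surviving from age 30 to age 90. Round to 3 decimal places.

0.086

Survival from 30 to 90 is the product of surviving each interval: (1 − 0.0074) × (1 − 0.0807) × (1 − 0.1074) × (1 − 0.2450) × (1 − 0.3361) × (1 − 0.7892).
= 0.9926 × 0.9193 × 0.8926 × 0.7550 × 0.6639 × 0.2108 = 0.086061.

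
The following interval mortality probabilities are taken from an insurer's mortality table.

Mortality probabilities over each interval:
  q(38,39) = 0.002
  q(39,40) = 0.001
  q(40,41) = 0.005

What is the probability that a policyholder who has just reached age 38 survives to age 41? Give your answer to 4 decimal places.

0.9920

The overall survival probability is (1 − 0.002) × (1 − 0.001) × (1 − 0.005).
= 0.998 × 0.999 × 0.995 = 0.992017.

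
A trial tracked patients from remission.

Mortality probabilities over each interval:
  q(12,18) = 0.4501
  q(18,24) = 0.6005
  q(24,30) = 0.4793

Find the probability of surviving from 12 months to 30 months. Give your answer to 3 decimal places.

0.114

The overall survival probability is (1 − 0.4501) × (1 − 0.6005) × (1 − 0.4793).
= 0.5499 × 0.3995 × 0.5207 = 0.114390.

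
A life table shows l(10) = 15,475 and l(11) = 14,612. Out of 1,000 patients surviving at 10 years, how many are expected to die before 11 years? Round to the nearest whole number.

56

The relevant probability is 1 − 14,612/15,475 = 0.055767.
Expected number = 1,000 × 0.055767 = 56.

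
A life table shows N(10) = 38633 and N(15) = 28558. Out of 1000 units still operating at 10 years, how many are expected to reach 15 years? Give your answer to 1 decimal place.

The relevant probability is 28558/38633 = 0.739213.
Expected number = 1000 × 0.739213 = 739.2.

739.2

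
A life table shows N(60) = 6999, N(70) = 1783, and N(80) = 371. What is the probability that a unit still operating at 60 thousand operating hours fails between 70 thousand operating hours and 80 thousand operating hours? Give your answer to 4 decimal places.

0.2017

This is the probability of reaching 70 but not 80, conditional on being operational at 60: (N(70) − N(80)) / N(60).
= (1783 − 371) / 6999 = 1412 / 6999 = 0.201743.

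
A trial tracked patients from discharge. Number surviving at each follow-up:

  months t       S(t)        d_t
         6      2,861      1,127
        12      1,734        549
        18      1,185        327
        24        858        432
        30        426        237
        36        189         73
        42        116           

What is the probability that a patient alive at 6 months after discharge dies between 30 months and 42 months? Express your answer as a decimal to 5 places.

This is the probability of reaching 30 but not 42, conditional on being alive at 6: (S(30) − S(42)) / S(6).
= (426 − 116) / 2,861 = 310 / 2,861 = 0.108354.

0.10835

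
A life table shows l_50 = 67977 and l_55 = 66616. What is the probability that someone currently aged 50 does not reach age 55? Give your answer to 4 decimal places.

P(die before 55 | alive at 50) = 1 − l_55/l_50 = 1 − 66616/67977 = (1361)/67977 = 0.020021.

0.0200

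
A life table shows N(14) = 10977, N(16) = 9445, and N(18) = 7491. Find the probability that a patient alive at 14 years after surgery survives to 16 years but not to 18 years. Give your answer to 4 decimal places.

0.1780

This is the probability of reaching 16 but not 18, conditional on being alive at 14: (N(16) − N(18)) / N(14).
= (9445 − 7491) / 10977 = 1954 / 10977 = 0.178009.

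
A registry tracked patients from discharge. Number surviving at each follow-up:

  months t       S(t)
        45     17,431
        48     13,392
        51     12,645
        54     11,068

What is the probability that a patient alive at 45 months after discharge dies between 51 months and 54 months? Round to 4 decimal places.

This is the probability of reaching 51 but not 54, conditional on being alive at 45: (S(51) − S(54)) / S(45).
= (12,645 − 11,068) / 17,431 = 1,577 / 17,431 = 0.090471.

0.0905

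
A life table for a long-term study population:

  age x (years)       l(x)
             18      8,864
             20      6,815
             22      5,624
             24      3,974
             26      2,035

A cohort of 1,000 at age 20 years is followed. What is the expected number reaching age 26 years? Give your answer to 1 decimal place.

The relevant probability is 2,035/6,815 = 0.298606.
Expected number = 1,000 × 0.298606 = 298.6.

298.6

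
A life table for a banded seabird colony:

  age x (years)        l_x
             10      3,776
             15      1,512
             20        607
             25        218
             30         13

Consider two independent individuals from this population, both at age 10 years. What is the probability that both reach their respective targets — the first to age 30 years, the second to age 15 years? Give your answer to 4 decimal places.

p₁ = l_30/l_10 = 13/3,776 = 0.003443; p₂ = l_15/l_10 = 1,512/3,776 = 0.400424.
P(both) = p₁ × p₂ = 0.003443 × 0.400424 = 0.001379.

0.0014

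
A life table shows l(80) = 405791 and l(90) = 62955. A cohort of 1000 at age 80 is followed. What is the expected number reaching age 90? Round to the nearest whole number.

155

The relevant probability is 62955/405791 = 0.155141.
Expected number = 1000 × 0.155141 = 155.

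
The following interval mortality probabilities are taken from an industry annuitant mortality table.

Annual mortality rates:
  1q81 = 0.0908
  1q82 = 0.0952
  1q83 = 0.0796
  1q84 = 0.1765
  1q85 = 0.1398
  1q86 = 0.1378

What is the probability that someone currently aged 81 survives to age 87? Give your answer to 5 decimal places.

0.46244

Chaining the interval survival probabilities: (1 − 0.0908) × (1 − 0.0952) × (1 − 0.0796) × (1 − 0.1765) × (1 − 0.1398) × (1 − 0.1378).
= 0.9092 × 0.9048 × 0.9204 × 0.8235 × 0.8602 × 0.8622 = 0.462445.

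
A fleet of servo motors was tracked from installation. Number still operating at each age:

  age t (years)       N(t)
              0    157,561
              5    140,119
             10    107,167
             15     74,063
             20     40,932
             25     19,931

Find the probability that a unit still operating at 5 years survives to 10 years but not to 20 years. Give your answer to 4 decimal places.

0.4727

This is the probability of reaching 10 but not 20, conditional on being operational at 5: (N(10) − N(20)) / N(5).
= (107,167 − 40,932) / 140,119 = 66,235 / 140,119 = 0.472705.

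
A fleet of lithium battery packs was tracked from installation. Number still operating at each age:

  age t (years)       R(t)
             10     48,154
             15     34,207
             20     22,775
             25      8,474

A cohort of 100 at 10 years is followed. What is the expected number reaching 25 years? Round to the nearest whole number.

18

The relevant probability is 8,474/48,154 = 0.175977.
Expected number = 100 × 0.175977 = 18.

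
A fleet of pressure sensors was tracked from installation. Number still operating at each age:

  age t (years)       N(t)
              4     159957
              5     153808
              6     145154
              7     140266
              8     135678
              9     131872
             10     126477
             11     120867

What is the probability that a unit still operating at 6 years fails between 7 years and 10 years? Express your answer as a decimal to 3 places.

This is the probability of reaching 7 but not 10, conditional on being operational at 6: (N(7) − N(10)) / N(6).
= (140266 − 126477) / 145154 = 13789 / 145154 = 0.094996.

0.095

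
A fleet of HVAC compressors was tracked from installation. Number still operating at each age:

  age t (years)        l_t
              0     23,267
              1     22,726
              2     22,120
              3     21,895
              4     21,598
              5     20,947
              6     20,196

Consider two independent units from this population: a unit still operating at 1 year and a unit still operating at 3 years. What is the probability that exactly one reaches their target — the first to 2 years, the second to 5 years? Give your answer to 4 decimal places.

0.0677

p₁ = l_2/l_1 = 22,120/22,726 = 0.973335; p₂ = l_5/l_3 = 20,947/21,895 = 0.956702.
P(exactly one) = p₁(1−p₂) + (1−p₁)p₂ = 0.042143 + 0.025510 = 0.067654.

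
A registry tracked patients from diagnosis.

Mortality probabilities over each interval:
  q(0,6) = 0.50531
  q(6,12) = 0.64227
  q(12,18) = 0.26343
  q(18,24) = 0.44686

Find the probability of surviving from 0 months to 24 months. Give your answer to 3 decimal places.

Chaining the interval survival probabilities: (1 − 0.50531) × (1 − 0.64227) × (1 − 0.26343) × (1 − 0.44686).
= 0.49469 × 0.35773 × 0.73657 × 0.55314 = 0.072100.

0.072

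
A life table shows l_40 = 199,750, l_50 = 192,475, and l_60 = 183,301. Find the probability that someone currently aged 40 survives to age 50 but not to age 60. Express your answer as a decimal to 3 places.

0.046

This is the probability of reaching 50 but not 60, conditional on being alive at 40: (l_50 − l_60) / l_40.
= (192,475 − 183,301) / 199,750 = 9,174 / 199,750 = 0.045927.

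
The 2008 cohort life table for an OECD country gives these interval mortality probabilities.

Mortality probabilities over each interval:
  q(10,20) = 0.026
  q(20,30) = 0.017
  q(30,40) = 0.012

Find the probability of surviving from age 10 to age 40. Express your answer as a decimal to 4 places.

0.9460

Chaining the interval survival probabilities: (1 − 0.026) × (1 − 0.017) × (1 − 0.012).
= 0.974 × 0.983 × 0.988 = 0.945953.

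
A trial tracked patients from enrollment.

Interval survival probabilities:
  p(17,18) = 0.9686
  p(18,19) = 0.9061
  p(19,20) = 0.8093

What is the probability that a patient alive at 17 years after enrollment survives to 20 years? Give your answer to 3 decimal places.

The overall survival probability is 0.9686 × 0.9061 × 0.8093.
= 0.710281.

0.710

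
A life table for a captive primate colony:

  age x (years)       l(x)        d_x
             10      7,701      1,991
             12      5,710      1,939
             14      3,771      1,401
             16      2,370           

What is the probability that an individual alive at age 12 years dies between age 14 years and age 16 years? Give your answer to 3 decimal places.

This is the probability of reaching 14 but not 16, conditional on being alive at 12: (l(14) − l(16)) / l(12).
= (3,771 − 2,370) / 5,710 = 1,401 / 5,710 = 0.245359.

0.245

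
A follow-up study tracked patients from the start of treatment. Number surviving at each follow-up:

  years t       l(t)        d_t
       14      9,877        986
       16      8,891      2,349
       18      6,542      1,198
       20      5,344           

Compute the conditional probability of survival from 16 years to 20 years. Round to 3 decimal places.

The conditional survival probability is l(20)/l(16) = 5,344/8,891 = 0.601057.

0.601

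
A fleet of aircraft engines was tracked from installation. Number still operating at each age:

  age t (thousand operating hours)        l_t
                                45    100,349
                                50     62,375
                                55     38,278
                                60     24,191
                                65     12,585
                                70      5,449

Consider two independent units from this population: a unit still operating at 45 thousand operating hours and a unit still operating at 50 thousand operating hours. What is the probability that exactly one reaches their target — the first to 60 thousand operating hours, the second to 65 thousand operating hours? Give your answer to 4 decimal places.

0.3456

p₁ = l_60/l_45 = 24,191/100,349 = 0.241069; p₂ = l_65/l_50 = 12,585/62,375 = 0.201764.
P(exactly one) = p₁(1−p₂) + (1−p₁)p₂ = 0.192430 + 0.153125 = 0.345555.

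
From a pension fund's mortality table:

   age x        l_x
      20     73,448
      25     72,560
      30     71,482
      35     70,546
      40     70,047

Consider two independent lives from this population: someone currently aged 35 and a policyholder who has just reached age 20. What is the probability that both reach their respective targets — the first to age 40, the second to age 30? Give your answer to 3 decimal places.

0.966

p₁ = l_40/l_35 = 70,047/70,546 = 0.992927; p₂ = l_30/l_20 = 71,482/73,448 = 0.973233.
P(both) = p₁ × p₂ = 0.992927 × 0.973233 = 0.966349.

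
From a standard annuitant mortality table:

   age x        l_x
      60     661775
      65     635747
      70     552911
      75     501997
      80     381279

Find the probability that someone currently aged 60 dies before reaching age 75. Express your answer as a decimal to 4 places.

P(die before 75 | alive at 60) = 1 − l_75/l_60 = 1 − 501997/661775 = (159778)/661775 = 0.241439.

0.2414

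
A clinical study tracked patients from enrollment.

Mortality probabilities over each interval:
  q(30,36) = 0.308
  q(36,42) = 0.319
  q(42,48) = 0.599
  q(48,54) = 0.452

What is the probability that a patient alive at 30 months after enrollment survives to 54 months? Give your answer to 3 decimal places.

0.104

The overall survival probability is (1 − 0.308) × (1 − 0.319) × (1 − 0.599) × (1 − 0.452).
= 0.692 × 0.681 × 0.401 × 0.548 = 0.103557.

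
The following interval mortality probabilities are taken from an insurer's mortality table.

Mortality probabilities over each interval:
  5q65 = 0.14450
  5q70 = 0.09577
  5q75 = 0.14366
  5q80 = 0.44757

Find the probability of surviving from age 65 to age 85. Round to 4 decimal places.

20p65 = (1 − 0.14450) × (1 − 0.09577) × (1 − 0.14366) × (1 − 0.44757).
= 0.85550 × 0.90423 × 0.85634 × 0.55243 = 0.365951.

0.3660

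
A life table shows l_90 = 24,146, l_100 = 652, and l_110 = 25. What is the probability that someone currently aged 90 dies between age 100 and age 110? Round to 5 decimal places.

We want 10|10q90 = (l_100 − l_110)/l_90.
This is the probability of reaching 100 but not 110, conditional on being alive at 90: (l_100 − l_110) / l_90.
= (652 − 25) / 24,146 = 627 / 24,146 = 0.025967.

0.02597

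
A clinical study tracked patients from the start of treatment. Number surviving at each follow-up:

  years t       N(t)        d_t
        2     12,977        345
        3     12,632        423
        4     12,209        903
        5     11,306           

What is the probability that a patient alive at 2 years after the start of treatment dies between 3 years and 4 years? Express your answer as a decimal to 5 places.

This is the probability of reaching 3 but not 4, conditional on being alive at 2: (N(3) − N(4)) / N(2).
= (12,632 − 12,209) / 12,977 = 423 / 12,977 = 0.032596.

0.03260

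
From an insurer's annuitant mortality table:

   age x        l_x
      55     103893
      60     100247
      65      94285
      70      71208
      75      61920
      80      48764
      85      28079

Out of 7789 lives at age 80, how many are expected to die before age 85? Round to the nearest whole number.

3304

The relevant probability is 1 − 28079/48764 = 0.424186.
Expected number = 7789 × 0.424186 = 3304.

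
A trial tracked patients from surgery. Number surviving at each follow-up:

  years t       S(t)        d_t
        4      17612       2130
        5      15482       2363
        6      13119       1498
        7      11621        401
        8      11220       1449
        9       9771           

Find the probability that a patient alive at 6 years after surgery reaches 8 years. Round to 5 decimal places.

0.85525

The conditional survival probability is S(8)/S(6) = 11220/13119 = 0.855248.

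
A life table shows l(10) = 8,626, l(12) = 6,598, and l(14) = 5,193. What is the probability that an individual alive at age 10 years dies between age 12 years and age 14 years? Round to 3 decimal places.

0.163

This is the probability of reaching 12 but not 14, conditional on being alive at 10: (l(12) − l(14)) / l(10).
= (6,598 − 5,193) / 8,626 = 1,405 / 8,626 = 0.162880.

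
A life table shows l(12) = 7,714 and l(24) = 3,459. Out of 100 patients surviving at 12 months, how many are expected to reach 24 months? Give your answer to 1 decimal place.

44.8

The relevant probability is 3,459/7,714 = 0.448405.
Expected number = 100 × 0.448405 = 44.8.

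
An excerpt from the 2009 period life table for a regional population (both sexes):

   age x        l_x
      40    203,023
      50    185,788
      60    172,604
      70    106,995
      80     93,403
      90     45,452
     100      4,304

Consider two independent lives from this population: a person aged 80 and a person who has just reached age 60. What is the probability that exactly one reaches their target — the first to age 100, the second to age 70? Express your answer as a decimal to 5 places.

p₁ = l_100/l_80 = 4,304/93,403 = 0.046080; p₂ = l_70/l_60 = 106,995/172,604 = 0.619887.
P(exactly one) = p₁(1−p₂) + (1−p₁)p₂ = 0.017516 + 0.591323 = 0.608838.

0.60884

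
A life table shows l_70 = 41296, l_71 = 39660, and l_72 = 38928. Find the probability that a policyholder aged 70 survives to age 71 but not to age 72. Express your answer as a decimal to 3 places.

We want 1|1q70 = (l_71 − l_72)/l_70.
This is the probability of reaching 71 but not 72, conditional on being alive at 70: (l_71 − l_72) / l_70.
= (39660 − 38928) / 41296 = 732 / 41296 = 0.017726.

0.018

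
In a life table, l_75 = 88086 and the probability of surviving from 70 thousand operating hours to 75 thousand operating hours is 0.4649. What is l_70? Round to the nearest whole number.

l_70 = l_75 / p = 88086 / 0.4649 = 189473.

189473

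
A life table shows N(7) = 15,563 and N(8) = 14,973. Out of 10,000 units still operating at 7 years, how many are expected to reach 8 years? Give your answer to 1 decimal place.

9620.9

The relevant probability is 14,973/15,563 = 0.962090.
Expected number = 10,000 × 0.962090 = 9620.9.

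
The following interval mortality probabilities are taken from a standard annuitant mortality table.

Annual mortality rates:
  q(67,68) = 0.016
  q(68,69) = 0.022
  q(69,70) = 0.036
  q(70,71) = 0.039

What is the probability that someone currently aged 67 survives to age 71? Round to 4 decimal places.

0.8915

Chaining the interval survival probabilities: (1 − 0.016) × (1 − 0.022) × (1 − 0.036) × (1 − 0.039).
= 0.984 × 0.978 × 0.964 × 0.961 = 0.891527.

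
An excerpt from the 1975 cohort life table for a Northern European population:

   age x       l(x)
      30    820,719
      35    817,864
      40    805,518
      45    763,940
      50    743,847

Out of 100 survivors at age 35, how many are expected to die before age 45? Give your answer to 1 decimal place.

6.6

The relevant probability is 1 − 763,940/817,864 = 0.065933.
Expected number = 100 × 0.065933 = 6.6.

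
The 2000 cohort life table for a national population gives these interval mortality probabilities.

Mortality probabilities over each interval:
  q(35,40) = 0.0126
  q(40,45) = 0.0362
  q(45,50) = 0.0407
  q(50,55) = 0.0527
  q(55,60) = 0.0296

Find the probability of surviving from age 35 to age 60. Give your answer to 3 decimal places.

The overall survival probability is (1 − 0.0126) × (1 − 0.0362) × (1 − 0.0407) × (1 − 0.0527) × (1 − 0.0296).
= 0.9874 × 0.9638 × 0.9593 × 0.9473 × 0.9704 = 0.839214.

0.839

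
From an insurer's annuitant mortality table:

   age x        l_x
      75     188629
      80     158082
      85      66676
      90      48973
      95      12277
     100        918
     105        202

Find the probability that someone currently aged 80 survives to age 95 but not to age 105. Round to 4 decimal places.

0.0764

We want 15|10q80 = (l_95 − l_105)/l_80.
This is the probability of reaching 95 but not 105, conditional on being alive at 80: (l_95 − l_105) / l_80.
= (12277 − 202) / 158082 = 12075 / 158082 = 0.076384.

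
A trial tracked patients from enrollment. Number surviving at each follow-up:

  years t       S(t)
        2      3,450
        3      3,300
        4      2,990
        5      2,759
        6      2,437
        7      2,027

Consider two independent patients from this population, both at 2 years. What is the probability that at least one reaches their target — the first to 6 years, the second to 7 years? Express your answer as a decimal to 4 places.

0.8789

p₁ = S(6)/S(2) = 2,437/3,450 = 0.706377; p₂ = S(7)/S(2) = 2,027/3,450 = 0.587536.
P(at least one) = 1 − (1−p₁)(1−p₂) = 1 − 0.293623 × 0.412464 = 0.878891.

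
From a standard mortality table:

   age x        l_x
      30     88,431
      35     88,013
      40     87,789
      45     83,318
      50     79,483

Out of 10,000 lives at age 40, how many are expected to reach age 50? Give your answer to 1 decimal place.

The relevant probability is 79,483/87,789 = 0.905387.
Expected number = 10,000 × 0.905387 = 9053.9.

9053.9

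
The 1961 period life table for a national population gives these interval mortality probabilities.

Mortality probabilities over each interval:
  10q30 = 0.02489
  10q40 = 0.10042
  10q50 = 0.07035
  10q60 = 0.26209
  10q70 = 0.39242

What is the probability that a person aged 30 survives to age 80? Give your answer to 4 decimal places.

0.3656

The overall survival probability is (1 − 0.02489) × (1 − 0.10042) × (1 − 0.07035) × (1 − 0.26209) × (1 − 0.39242).
= 0.97511 × 0.89958 × 0.92965 × 0.73791 × 0.60758 = 0.365611.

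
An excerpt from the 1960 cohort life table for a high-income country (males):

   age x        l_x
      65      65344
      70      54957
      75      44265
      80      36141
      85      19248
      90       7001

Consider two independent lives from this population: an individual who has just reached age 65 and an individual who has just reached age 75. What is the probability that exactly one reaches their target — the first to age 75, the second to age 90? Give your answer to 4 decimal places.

0.6213

p₁ = l_75/l_65 = 44265/65344 = 0.677415; p₂ = l_90/l_75 = 7001/44265 = 0.158161.
P(exactly one) = p₁(1−p₂) + (1−p₁)p₂ = 0.570274 + 0.051020 = 0.621295.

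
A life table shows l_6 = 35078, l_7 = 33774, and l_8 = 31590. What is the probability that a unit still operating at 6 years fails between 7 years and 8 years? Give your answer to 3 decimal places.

This is the probability of reaching 7 but not 8, conditional on being operational at 6: (l_7 − l_8) / l_6.
= (33774 − 31590) / 35078 = 2184 / 35078 = 0.062261.

0.062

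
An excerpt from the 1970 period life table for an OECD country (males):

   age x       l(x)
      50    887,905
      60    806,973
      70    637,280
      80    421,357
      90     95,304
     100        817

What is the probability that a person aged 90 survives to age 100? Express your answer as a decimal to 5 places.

0.00857

The conditional survival probability is l(100)/l(90) = 817/95,304 = 0.008573.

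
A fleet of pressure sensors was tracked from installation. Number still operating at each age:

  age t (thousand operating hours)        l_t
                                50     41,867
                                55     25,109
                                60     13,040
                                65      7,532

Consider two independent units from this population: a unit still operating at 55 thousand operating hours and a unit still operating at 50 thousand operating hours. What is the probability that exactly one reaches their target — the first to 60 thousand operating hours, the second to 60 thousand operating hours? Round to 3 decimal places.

p₁ = l_60/l_55 = 13,040/25,109 = 0.519336; p₂ = l_60/l_50 = 13,040/41,867 = 0.311462.
P(exactly one) = p₁(1−p₂) + (1−p₁)p₂ = 0.357583 + 0.149709 = 0.507291.

0.507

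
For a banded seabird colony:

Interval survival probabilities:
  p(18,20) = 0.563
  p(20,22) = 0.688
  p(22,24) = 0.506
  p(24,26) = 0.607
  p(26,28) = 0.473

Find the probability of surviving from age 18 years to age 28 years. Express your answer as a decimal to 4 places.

The overall survival probability is 0.563 × 0.688 × 0.506 × 0.607 × 0.473.
= 0.056273.

0.0563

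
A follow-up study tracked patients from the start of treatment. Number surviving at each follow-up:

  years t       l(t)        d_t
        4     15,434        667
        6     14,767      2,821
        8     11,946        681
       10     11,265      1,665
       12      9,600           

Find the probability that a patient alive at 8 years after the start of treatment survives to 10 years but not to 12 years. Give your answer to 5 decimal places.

This is the probability of reaching 10 but not 12, conditional on being alive at 8: (l(10) − l(12)) / l(8).
= (11,265 − 9,600) / 11,946 = 1,665 / 11,946 = 0.139377.

0.13938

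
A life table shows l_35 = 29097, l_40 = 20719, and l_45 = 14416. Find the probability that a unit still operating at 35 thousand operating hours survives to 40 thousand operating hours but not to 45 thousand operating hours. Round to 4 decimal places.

This is the probability of reaching 40 but not 45, conditional on being operational at 35: (l_40 − l_45) / l_35.
= (20719 − 14416) / 29097 = 6303 / 29097 = 0.216620.

0.2166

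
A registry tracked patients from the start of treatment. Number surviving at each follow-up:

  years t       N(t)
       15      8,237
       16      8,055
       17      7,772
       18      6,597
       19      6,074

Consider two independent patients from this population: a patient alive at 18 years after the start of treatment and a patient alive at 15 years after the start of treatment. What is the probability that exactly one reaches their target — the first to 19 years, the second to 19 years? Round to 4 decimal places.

p₁ = N(19)/N(18) = 6,074/6,597 = 0.920722; p₂ = N(19)/N(15) = 6,074/8,237 = 0.737404.
P(exactly one) = p₁(1−p₂) + (1−p₁)p₂ = 0.241778 + 0.058460 = 0.300238.

0.3002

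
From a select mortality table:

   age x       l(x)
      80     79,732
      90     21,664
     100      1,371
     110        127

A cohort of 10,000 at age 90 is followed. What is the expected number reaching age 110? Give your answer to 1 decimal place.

The relevant probability is 127/21,664 = 0.005862.
Expected number = 10,000 × 0.005862 = 58.6.

58.6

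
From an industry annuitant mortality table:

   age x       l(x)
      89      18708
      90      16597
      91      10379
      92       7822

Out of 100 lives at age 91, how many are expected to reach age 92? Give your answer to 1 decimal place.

The relevant probability is 7822/10379 = 0.753637.
Expected number = 100 × 0.753637 = 75.4.

75.4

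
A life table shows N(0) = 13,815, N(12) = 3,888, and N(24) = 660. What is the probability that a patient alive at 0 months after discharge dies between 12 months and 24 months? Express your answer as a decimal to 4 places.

0.2337

This is the probability of reaching 12 but not 24, conditional on being alive at 0: (N(12) − N(24)) / N(0).
= (3,888 − 660) / 13,815 = 3,228 / 13,815 = 0.233659.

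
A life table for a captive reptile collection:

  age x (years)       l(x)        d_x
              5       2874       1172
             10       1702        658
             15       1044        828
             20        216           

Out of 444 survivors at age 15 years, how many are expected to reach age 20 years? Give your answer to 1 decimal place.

The relevant probability is 216/1044 = 0.206897.
Expected number = 444 × 0.206897 = 91.9.

91.9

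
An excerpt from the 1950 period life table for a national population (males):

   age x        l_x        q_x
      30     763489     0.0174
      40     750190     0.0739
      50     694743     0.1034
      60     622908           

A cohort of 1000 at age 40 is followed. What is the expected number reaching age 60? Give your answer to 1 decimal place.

The relevant probability is 622908/750190 = 0.830334.
Expected number = 1000 × 0.830334 = 830.3.

830.3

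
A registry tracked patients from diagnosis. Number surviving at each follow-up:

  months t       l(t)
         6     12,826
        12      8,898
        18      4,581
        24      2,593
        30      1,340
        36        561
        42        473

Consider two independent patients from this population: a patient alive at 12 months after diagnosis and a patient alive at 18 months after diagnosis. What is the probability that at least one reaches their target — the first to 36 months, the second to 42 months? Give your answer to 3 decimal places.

p₁ = l(36)/l(12) = 561/8,898 = 0.063048; p₂ = l(42)/l(18) = 473/4,581 = 0.103253.
P(at least one) = 1 − (1−p₁)(1−p₂) = 1 − 0.936952 × 0.896747 = 0.159791.

0.160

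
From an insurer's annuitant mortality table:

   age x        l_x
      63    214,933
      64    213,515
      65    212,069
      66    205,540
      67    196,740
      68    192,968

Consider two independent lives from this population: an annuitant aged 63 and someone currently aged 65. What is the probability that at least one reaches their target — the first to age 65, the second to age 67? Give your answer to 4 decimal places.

p₁ = l_65/l_63 = 212,069/214,933 = 0.986675; p₂ = l_67/l_65 = 196,740/212,069 = 0.927717.
P(at least one) = 1 − (1−p₁)(1−p₂) = 1 − 0.013325 × 0.072283 = 0.999037.

0.9990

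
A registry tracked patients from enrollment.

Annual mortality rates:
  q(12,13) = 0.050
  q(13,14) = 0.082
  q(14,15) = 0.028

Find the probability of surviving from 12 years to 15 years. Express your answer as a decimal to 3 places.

P(survive 12→15) = (1 − 0.050) × (1 − 0.082) × (1 − 0.028).
= 0.950 × 0.918 × 0.972 = 0.847681.

0.848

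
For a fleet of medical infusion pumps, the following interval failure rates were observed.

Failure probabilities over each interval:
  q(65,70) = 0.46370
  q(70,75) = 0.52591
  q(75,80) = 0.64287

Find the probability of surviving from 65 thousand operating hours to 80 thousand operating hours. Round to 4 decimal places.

0.0908

Survival from 65 to 80 is the product of surviving each interval: (1 − 0.46370) × (1 − 0.52591) × (1 − 0.64287).
= 0.53630 × 0.47409 × 0.35713 = 0.090802.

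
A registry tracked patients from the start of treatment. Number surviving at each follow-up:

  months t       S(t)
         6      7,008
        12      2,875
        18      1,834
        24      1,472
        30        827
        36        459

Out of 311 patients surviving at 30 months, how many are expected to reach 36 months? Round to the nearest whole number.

The relevant probability is 459/827 = 0.555018.
Expected number = 311 × 0.555018 = 173.

173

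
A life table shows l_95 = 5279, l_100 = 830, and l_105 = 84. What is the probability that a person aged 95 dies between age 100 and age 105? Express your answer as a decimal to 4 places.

This is the probability of reaching 100 but not 105, conditional on being alive at 95: (l_100 − l_105) / l_95.
= (830 − 84) / 5279 = 746 / 5279 = 0.141315.

0.1413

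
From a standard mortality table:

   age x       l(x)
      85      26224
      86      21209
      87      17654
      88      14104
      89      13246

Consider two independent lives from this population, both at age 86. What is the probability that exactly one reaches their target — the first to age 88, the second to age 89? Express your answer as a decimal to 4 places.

p₁ = l(88)/l(86) = 14104/21209 = 0.665001; p₂ = l(89)/l(86) = 13246/21209 = 0.624546.
P(exactly one) = p₁(1−p₂) + (1−p₁)p₂ = 0.249677 + 0.209222 = 0.458900.

0.4589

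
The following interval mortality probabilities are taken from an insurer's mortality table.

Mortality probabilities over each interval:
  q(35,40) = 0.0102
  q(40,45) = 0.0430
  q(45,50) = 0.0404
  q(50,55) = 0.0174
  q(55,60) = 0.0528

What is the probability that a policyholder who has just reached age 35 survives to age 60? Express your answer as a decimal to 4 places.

0.8460

Survival from 35 to 60 is the product of surviving each interval: (1 − 0.0102) × (1 − 0.0430) × (1 − 0.0404) × (1 − 0.0174) × (1 − 0.0528).
= 0.9898 × 0.9570 × 0.9596 × 0.9826 × 0.9472 = 0.845996.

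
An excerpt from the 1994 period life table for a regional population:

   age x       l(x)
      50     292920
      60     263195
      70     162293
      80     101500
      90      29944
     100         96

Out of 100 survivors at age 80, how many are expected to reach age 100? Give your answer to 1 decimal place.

0.1

The relevant probability is 96/101500 = 0.000946.
Expected number = 100 × 0.000946 = 0.1.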